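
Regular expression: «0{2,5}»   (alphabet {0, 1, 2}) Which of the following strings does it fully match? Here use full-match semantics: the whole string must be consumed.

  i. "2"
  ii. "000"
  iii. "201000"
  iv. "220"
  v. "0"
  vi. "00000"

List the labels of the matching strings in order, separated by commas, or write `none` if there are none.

ii, vi

i → no match — must start with "0"
ii → match
iii → no match — must start with "0"
iv → no match — must start with "0"
v → no match
vi → match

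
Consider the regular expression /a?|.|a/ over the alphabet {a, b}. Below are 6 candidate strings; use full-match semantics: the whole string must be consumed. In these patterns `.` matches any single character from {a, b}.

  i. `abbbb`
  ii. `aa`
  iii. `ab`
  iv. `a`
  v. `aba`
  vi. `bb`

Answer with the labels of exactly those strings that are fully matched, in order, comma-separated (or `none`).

i → no match
ii → no match
iii → no match
iv → match
v → no match
vi → no match

iv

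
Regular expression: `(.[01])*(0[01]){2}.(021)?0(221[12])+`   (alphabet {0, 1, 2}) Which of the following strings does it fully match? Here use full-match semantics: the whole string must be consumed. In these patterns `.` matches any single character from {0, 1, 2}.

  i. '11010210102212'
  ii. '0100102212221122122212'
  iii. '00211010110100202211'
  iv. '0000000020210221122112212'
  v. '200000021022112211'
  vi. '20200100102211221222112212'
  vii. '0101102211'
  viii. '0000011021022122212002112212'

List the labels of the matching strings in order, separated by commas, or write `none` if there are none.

i → no match
ii → match
iii → match
iv → match
v → no match
vi → match
vii → match
viii → no match

ii, iii, iv, vi, vii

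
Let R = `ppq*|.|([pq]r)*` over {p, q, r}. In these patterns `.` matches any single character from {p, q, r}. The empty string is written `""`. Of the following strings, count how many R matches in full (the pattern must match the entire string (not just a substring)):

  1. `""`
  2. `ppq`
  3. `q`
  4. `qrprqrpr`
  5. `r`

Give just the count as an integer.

1 → match
2 → match
3 → match
4 → match
5 → match
Total matched: 5

5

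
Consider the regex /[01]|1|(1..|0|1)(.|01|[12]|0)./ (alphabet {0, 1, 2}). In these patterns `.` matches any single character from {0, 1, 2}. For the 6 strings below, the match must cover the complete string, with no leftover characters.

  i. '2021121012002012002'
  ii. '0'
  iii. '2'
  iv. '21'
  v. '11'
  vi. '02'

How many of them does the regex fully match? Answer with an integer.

i → no match
ii. '0' → match
iii. '2' → no match
iv. '21' → no match
v. '11' → no match
vi. '02' → no match
Total matched: 1

1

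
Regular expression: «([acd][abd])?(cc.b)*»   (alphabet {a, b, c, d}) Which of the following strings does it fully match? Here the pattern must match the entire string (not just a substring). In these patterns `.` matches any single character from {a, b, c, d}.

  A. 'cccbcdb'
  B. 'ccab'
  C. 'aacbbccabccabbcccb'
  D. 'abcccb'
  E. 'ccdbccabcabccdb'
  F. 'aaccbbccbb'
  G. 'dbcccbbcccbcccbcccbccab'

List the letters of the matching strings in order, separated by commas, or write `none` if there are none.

B, D, F

A → no match
B → match
C → no match
D → match
E → no match
F → match
G → no match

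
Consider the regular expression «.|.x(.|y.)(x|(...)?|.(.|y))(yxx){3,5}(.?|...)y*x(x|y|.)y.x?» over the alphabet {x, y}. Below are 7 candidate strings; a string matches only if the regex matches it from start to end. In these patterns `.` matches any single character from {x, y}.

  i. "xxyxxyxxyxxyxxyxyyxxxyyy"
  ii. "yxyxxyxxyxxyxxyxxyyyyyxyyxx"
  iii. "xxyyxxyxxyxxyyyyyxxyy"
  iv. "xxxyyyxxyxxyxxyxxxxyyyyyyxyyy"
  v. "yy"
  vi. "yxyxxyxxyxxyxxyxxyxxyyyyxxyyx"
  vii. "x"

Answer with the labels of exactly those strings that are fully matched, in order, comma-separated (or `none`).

ii, iii, iv, vi, vii

i → no match
ii → match
iii → match
iv → match
v → no match
vi → match
vii → match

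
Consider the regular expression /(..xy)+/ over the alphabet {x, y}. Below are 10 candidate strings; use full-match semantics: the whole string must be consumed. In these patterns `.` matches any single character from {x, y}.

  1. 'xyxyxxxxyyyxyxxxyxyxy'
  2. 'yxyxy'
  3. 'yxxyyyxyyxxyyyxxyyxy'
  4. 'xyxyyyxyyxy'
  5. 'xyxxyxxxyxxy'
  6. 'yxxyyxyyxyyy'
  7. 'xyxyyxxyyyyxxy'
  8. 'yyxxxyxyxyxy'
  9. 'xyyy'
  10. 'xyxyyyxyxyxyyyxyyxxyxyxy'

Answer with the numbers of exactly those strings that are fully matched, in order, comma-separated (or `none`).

1 → no match
2 → no match
3 → no match
4 → no match
5 → no match
6 → no match — must end with 'xy'
7 → no match
8 → no match
9 → no match — must end with 'xy'
10 → match

10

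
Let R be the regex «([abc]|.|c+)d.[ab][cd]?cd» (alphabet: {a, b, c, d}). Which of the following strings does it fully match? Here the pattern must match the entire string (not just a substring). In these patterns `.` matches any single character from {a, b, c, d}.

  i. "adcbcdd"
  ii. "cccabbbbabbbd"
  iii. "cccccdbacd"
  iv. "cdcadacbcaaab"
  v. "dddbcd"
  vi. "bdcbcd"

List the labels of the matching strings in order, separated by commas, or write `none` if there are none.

i. "adcbcdd" → no match — must end with "cd"
ii → no match — must end with "cd"
iii. "cccccdbacd" → match
iv → no match — must end with "cd"
v. "dddbcd" → match
vi. "bdcbcd" → match

iii, v, vi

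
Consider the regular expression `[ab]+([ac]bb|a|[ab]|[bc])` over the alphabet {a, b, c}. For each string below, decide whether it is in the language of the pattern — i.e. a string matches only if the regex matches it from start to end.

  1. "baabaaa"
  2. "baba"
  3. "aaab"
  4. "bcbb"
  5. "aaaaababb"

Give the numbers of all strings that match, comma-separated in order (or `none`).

1 → match
2 → match
3 → match
4 → match
5 → match

1, 2, 3, 4, 5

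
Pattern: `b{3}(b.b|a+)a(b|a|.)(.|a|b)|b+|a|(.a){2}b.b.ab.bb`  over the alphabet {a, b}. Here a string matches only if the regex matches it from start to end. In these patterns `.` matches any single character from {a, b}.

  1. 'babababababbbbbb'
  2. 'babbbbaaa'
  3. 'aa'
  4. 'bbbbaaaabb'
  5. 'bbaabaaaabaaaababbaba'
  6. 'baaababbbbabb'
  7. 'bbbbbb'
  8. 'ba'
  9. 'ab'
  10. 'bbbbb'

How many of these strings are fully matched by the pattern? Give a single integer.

1 → no match
2 → no match
3 → no match
4 → no match
5 → no match
6 → no match
7 → match
8 → no match
9 → no match
10 → match
Total matched: 2

2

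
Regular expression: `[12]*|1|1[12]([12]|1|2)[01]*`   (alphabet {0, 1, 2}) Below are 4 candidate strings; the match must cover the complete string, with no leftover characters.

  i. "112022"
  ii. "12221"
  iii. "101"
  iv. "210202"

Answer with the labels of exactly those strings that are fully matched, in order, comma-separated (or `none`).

ii

i → no match
ii → match
iii → no match
iv → no match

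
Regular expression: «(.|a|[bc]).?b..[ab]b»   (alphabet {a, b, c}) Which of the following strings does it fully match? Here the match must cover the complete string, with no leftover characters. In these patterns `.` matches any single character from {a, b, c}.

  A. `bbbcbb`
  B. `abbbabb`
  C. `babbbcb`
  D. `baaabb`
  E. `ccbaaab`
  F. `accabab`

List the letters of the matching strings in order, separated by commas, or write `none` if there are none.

A, B, E

A. `bbbcbb` → match
B. `abbbabb` → match
C. `babbbcb` → no match
D. `baaabb` → no match
E. `ccbaaab` → match
F. `accabab` → no match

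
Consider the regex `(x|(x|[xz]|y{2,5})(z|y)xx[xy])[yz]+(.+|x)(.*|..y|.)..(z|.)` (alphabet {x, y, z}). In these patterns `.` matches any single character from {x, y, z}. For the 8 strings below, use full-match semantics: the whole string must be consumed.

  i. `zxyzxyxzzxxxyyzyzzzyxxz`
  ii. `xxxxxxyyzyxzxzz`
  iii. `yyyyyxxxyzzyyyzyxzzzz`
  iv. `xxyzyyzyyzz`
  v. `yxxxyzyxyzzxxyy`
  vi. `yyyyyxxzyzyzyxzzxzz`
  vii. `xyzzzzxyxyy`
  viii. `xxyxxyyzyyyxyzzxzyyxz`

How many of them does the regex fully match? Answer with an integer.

i → no match
ii → no match
iii → match
iv → no match
v → no match
vi → no match
vii → match
viii → no match
Total matched: 2

2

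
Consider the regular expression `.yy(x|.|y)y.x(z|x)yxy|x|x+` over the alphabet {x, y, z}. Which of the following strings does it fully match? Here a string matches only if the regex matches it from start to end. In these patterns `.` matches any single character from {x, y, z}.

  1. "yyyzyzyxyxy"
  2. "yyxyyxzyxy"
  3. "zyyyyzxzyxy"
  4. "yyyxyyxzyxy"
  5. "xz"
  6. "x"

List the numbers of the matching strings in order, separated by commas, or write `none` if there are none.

1 → no match
2 → no match
3 → match
4 → match
5 → no match
6 → match

3, 4, 6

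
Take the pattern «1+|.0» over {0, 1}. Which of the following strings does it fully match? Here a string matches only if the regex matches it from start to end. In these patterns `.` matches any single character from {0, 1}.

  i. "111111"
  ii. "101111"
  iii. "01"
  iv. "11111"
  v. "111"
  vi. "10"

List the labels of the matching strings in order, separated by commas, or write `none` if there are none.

i, iv, v, vi

i → match
ii → no match
iii → no match
iv → match
v → match
vi → match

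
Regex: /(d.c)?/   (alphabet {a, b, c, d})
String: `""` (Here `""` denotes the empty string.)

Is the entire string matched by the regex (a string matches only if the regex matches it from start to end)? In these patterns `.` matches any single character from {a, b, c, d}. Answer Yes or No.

Yes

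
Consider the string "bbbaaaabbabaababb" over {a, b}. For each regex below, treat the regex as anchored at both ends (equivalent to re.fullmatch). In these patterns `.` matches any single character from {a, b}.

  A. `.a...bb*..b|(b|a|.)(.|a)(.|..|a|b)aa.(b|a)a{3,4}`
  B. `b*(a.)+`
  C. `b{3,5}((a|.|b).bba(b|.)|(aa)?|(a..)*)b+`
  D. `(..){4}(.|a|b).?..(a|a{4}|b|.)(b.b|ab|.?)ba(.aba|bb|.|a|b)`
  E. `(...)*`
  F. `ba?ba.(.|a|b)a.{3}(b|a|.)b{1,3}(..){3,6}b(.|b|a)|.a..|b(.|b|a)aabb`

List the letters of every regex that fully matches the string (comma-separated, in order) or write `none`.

C, D

A → no match
B → no match
C → match
D → match
E → no match
F → no match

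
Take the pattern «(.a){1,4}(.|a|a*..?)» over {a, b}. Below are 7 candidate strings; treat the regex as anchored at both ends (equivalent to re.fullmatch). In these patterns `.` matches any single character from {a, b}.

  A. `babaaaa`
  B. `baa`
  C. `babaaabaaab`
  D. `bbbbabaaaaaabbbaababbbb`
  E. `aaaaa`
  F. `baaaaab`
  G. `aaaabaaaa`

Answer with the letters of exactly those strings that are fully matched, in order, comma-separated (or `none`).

A, B, C, E, F, G

A → match
B → match
C → match
D → no match
E → match
F → match
G → match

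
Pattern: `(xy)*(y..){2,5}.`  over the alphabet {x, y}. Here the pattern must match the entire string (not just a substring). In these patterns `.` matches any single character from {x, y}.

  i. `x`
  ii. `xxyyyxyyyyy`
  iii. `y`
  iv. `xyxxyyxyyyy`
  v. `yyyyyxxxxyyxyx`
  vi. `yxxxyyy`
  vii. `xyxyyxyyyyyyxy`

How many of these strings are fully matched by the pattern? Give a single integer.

1

i. `x` → no match
ii. `xxyyyxyyyyy` → no match
iii. `y` → no match
iv. `xyxxyyxyyyy` → no match
v → no match
vi. `yxxxyyy` → no match
vii → match
Total matched: 1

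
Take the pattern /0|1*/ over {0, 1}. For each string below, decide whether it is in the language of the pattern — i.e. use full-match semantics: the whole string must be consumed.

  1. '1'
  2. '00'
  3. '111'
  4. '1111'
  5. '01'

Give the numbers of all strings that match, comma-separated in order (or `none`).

1, 3, 4

1 → match
2 → no match
3 → match
4 → match
5 → no match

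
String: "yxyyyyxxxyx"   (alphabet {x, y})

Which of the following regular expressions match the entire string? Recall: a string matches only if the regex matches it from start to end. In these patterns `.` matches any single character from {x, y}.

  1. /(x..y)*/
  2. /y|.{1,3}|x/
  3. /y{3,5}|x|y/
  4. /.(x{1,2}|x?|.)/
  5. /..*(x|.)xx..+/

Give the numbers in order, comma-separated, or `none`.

1 → no match
2 → no match
3 → no match
4 → no match
5 → match

5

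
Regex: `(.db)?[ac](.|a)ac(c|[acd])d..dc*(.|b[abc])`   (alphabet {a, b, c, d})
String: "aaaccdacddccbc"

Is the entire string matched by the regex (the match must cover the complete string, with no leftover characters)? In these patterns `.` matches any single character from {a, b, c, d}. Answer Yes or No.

No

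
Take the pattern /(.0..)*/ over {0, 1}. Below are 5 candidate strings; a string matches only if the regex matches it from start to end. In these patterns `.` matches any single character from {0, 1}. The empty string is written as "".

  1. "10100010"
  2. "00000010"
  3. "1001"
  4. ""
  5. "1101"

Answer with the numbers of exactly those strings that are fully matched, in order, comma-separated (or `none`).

1. "10100010" → match
2. "00000010" → match
3. "1001" → match
4. "" → match
5. "1101" → no match

1, 2, 3, 4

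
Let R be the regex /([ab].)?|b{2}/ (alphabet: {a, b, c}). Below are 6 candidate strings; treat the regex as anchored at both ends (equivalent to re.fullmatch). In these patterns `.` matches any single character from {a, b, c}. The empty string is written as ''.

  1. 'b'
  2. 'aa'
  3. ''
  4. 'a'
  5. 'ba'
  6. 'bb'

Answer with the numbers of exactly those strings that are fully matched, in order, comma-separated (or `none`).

2, 3, 5, 6

1. 'b' → no match
2. 'aa' → match
3. '' → match
4. 'a' → no match
5. 'ba' → match
6. 'bb' → match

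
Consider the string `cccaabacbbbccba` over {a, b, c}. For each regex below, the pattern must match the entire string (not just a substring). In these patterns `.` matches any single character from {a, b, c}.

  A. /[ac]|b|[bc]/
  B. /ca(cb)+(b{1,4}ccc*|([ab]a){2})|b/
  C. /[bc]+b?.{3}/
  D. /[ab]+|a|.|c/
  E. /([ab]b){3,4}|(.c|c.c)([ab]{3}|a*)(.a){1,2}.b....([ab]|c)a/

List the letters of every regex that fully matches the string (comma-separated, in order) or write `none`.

E

A → no match
B → no match
C → no match
D → no match
E → match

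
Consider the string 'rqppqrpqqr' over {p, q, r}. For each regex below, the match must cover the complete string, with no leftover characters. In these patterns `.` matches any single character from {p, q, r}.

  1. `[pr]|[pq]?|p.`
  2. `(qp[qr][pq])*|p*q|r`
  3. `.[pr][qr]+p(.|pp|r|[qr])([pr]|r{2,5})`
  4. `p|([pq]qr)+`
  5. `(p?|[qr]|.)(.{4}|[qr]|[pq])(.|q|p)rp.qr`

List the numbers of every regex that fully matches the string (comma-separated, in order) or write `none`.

5

1 → no match
2 → no match
3 → no match
4 → no match
5 → match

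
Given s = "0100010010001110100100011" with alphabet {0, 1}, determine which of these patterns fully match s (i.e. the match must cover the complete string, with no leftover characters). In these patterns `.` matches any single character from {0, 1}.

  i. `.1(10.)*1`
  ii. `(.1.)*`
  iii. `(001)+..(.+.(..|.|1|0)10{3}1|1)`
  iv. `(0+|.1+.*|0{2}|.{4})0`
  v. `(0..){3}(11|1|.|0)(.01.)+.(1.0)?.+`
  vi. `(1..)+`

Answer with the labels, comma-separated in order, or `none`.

i → no match
ii → no match
iii → no match — must start with "001"
iv → no match — must end with "0"
v → match
vi → no match — must start with "1"

v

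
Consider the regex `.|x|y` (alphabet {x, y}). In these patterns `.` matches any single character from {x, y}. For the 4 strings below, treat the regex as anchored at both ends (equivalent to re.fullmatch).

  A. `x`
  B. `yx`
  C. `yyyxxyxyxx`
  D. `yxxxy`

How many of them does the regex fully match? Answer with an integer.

A → match
B → no match
C → no match
D → no match
Total matched: 1

1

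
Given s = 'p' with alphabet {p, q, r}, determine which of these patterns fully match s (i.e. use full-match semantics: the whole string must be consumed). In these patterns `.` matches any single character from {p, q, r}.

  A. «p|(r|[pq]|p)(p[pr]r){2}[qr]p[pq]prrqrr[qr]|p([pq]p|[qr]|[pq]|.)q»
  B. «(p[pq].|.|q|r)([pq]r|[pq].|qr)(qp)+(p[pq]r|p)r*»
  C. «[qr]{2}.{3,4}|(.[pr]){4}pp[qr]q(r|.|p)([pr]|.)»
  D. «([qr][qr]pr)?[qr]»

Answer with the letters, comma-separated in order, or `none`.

A

A → match
B → no match
C → no match
D → no match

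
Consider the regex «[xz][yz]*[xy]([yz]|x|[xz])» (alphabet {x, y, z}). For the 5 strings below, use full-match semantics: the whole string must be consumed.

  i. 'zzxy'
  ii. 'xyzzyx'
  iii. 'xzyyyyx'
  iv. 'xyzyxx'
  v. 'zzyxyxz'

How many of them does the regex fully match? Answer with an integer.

i → match
ii → match
iii → match
iv → match
v → no match
Total matched: 4

4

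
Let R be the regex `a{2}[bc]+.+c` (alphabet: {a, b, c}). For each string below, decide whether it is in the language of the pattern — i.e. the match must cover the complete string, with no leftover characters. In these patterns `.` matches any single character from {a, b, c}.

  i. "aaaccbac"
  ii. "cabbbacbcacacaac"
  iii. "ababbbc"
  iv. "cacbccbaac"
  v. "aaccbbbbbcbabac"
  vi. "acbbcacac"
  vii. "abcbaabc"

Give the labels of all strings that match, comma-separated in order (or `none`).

v

i. "aaaccbac" → no match
ii → no match — must start with "a"
iii. "ababbbc" → no match
iv. "cacbccbaac" → no match — must start with "a"
v → match
vi. "acbbcacac" → no match
vii. "abcbaabc" → no match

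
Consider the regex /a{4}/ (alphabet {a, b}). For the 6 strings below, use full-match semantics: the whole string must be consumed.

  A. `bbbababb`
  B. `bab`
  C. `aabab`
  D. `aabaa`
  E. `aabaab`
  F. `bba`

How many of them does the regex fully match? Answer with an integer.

0

A → no match — must start with `a`
B → no match — must start with `a`
C → no match — must end with `a`
D → no match
E → no match — must end with `a`
F → no match — must start with `a`
Total matched: 0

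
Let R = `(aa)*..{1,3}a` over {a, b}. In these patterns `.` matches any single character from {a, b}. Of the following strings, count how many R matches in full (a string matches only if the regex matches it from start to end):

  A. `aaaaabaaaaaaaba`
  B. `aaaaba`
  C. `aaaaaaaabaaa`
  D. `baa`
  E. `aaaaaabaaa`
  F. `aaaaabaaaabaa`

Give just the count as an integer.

A → no match
B. `aaaaba` → match
C. `aaaaaaaabaaa` → match
D. `baa` → match
E. `aaaaaabaaa` → match
F → no match
Total matched: 4

4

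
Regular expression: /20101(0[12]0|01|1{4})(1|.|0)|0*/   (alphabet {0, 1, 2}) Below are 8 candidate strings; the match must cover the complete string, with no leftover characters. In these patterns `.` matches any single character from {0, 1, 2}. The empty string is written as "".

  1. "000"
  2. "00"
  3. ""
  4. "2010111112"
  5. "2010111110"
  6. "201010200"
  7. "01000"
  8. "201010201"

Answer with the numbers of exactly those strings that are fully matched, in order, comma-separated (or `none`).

1 → match
2 → match
3 → match
4 → match
5 → match
6 → match
7 → no match
8 → match

1, 2, 3, 4, 5, 6, 8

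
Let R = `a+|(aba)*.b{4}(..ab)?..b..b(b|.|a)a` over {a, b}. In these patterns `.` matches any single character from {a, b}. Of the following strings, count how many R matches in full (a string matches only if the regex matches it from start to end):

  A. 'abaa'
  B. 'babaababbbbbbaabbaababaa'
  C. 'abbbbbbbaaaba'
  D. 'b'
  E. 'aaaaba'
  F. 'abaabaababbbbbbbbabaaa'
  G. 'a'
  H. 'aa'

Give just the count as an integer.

2

A → no match
B → no match
C → no match
D → no match — must end with 'a'
E → no match
F → no match
G → match
H → match
Total matched: 2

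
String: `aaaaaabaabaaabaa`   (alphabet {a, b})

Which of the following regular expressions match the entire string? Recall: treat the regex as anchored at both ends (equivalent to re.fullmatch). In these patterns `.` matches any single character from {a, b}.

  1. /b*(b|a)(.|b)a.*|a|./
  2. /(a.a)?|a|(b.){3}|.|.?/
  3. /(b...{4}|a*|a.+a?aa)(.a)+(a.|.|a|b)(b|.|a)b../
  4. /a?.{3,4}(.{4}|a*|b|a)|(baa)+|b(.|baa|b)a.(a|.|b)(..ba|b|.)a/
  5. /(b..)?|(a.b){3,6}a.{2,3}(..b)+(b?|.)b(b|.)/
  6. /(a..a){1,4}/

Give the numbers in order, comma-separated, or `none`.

1 → match
2 → no match
3 → match
4 → no match
5 → no match
6 → match

1, 3, 6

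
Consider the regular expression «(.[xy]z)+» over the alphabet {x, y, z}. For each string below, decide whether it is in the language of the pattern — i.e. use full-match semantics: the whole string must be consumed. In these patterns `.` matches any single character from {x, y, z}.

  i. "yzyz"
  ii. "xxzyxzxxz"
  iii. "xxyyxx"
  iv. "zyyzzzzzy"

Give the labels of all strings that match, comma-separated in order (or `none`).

ii

i → no match
ii → match
iii → no match — must end with "z"
iv → no match — must end with "z"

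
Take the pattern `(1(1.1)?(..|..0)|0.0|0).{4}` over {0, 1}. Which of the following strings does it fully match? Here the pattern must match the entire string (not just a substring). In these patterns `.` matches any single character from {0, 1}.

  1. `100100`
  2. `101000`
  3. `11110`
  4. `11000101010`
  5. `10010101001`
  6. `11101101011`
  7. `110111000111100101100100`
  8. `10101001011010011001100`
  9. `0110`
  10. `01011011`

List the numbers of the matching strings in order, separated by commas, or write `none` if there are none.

none

1 → no match
2 → no match
3 → no match
4 → no match
5 → no match
6 → no match
7 → no match
8 → no match
9 → no match
10 → no match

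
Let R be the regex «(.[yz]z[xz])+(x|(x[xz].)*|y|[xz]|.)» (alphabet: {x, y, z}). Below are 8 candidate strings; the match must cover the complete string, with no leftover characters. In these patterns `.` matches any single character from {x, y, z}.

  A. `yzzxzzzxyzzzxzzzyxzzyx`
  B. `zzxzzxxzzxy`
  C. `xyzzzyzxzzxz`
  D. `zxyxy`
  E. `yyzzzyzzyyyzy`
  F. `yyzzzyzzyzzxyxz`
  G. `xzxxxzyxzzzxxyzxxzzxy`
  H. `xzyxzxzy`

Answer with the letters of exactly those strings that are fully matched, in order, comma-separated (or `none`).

A → no match
B → no match
C → no match
D → no match
E → no match
F → no match
G → no match
H → no match

none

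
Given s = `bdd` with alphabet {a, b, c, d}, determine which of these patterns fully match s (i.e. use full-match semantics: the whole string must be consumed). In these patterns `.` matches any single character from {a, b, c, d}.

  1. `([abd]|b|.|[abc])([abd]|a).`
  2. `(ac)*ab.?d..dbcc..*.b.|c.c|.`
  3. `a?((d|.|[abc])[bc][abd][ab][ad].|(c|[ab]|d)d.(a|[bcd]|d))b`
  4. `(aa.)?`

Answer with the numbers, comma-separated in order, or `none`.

1 → match
2 → no match
3 → no match — must end with `b`
4 → no match

1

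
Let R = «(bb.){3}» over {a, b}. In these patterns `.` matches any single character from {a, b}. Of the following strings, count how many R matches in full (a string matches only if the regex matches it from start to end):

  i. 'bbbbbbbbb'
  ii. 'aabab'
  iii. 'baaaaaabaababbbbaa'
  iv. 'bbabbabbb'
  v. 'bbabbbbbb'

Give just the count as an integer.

3

i. 'bbbbbbbbb' → match
ii. 'aabab' → no match — must start with 'bb'
iii → no match — must start with 'bb'
iv. 'bbabbabbb' → match
v. 'bbabbbbbb' → match
Total matched: 3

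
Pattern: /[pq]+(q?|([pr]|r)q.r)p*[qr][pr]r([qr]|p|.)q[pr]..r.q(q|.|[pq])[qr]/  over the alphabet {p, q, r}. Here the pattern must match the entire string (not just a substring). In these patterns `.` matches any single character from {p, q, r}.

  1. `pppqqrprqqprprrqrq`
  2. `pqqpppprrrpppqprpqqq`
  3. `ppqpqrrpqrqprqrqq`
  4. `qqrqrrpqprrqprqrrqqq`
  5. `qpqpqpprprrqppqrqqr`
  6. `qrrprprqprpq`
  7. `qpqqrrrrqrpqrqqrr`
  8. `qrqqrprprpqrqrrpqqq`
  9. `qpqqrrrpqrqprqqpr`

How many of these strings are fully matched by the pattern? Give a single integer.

1 → match
2 → no match
3 → no match
4 → match
5 → no match
6. `qrrprprqprpq` → no match
7 → match
8 → match
9 → match
Total matched: 5

5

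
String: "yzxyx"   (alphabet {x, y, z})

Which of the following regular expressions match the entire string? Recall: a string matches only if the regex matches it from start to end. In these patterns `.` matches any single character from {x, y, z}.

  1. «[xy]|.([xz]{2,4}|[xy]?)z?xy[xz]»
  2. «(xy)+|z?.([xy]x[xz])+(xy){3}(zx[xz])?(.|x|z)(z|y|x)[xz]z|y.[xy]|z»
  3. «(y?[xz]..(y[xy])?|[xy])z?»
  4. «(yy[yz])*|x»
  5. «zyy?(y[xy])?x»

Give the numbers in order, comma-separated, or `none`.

1

1 → match
2 → no match
3 → no match
4 → no match
5 → no match — must start with "zy"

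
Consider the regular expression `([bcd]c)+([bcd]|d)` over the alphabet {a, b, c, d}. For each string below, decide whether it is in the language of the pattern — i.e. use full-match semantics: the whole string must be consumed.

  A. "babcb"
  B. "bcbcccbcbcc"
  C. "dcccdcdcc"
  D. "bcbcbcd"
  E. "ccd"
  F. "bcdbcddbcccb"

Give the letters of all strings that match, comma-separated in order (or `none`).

A → no match
B → match
C → match
D → match
E → match
F → no match

B, C, D, E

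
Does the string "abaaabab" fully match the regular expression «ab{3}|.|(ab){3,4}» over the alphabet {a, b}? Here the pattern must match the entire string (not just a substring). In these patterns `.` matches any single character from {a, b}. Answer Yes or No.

No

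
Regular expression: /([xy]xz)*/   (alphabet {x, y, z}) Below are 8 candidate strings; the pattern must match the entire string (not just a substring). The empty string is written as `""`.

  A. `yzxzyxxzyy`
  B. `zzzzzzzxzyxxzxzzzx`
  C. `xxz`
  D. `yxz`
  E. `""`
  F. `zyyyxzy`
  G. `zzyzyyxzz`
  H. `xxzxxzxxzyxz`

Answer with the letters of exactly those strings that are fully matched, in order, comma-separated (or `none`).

A → no match
B → no match
C → match
D → match
E → match
F → no match
G → no match
H → match

C, D, E, H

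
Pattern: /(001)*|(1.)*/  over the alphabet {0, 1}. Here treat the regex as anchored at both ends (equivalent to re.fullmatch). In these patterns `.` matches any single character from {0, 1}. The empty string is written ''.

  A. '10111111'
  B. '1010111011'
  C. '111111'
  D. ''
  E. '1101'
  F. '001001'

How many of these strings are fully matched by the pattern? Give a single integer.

5

A → match
B → match
C → match
D → match
E → no match
F → match
Total matched: 5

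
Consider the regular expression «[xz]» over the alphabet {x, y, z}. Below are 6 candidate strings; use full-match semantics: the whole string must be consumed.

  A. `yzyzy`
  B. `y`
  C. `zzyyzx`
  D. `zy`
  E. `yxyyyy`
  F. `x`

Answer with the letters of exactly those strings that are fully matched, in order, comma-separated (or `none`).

A → no match
B → no match
C → no match
D → no match
E → no match
F → match

F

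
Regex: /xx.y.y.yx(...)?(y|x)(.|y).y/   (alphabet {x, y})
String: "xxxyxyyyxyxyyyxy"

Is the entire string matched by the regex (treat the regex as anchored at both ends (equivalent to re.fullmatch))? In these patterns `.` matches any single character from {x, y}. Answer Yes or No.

Yes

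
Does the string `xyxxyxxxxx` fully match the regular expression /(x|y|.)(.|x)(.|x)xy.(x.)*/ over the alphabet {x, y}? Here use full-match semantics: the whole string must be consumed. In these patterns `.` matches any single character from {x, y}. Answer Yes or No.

Yes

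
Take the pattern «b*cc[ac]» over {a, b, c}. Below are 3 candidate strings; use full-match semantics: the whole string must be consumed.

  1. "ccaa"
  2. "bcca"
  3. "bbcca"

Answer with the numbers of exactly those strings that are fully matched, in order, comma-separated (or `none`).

1. "ccaa" → no match
2. "bcca" → match
3. "bbcca" → match

2, 3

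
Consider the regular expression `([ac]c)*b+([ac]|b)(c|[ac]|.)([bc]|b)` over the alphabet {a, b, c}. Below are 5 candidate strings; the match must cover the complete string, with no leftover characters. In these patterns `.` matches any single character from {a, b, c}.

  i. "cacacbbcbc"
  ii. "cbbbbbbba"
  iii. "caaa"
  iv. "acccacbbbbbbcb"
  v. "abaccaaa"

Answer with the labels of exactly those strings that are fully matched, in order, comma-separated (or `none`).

iv

i → no match
ii → no match
iii → no match
iv → match
v → no match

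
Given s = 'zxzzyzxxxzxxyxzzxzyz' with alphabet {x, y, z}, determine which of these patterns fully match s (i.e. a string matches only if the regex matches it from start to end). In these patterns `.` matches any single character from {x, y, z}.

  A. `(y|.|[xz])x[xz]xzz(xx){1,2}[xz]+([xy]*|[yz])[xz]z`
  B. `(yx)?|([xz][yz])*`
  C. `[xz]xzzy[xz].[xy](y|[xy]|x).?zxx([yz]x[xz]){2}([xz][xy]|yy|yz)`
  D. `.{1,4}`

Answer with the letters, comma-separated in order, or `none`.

A → no match
B → no match
C → match
D → no match

C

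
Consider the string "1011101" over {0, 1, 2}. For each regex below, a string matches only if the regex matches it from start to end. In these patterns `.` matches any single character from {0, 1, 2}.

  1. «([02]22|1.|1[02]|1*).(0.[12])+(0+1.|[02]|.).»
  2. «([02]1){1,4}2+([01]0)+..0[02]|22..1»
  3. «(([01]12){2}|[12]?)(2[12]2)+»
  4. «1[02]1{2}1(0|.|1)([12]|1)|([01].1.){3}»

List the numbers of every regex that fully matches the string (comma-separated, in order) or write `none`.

4

1 → no match
2 → no match
3 → no match — must end with "2"
4 → match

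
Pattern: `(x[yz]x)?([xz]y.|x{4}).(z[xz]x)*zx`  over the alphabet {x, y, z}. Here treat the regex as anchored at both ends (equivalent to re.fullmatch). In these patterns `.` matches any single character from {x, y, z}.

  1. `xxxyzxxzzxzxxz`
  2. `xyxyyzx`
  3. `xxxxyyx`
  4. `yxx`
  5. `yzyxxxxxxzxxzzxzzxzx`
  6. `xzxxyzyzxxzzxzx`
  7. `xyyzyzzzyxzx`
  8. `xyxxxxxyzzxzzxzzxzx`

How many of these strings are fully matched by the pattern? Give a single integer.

1 → no match — must end with `zx`
2 → no match
3 → no match — must end with `zx`
4 → no match — must end with `zx`
5 → no match
6 → match
7 → no match
8 → match
Total matched: 2

2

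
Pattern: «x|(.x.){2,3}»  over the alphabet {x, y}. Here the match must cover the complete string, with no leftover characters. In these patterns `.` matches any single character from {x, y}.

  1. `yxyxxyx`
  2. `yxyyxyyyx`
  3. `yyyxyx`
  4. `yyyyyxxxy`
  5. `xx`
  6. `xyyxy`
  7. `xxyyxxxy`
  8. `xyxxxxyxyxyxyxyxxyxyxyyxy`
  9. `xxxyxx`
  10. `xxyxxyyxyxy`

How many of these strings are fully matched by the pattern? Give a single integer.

1

1 → no match
2 → no match
3 → no match
4 → no match
5 → no match
6 → no match
7 → no match
8 → no match
9 → match
10 → no match
Total matched: 1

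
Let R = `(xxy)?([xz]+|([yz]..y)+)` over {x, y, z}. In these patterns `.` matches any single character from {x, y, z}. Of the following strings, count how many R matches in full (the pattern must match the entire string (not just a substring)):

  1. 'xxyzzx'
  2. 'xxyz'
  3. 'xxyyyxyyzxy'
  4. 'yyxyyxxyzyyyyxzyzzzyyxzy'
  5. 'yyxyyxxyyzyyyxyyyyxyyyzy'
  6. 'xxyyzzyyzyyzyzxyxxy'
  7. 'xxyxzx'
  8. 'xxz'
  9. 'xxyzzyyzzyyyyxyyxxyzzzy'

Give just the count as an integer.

1 → match
2 → match
3 → match
4 → match
5 → match
6 → no match
7 → match
8 → match
9 → match
Total matched: 8

8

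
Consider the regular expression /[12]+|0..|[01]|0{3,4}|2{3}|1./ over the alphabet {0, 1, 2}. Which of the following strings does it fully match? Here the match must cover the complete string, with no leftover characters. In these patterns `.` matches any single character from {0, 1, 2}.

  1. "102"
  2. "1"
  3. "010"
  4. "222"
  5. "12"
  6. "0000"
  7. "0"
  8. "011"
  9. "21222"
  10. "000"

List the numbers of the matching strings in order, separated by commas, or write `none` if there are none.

1 → no match
2 → match
3 → match
4 → match
5 → match
6 → match
7 → match
8 → match
9 → match
10 → match

2, 3, 4, 5, 6, 7, 8, 9, 10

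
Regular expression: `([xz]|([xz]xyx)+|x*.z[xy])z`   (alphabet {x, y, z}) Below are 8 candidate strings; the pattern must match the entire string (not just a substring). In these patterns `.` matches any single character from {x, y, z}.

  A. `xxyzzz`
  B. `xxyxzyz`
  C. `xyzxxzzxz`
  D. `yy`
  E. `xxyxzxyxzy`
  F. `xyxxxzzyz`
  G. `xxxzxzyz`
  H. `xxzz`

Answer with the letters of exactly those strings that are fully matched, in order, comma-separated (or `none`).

A → no match
B → no match
C → no match
D → no match — must end with `z`
E → no match — must end with `z`
F → no match
G → no match
H → no match

none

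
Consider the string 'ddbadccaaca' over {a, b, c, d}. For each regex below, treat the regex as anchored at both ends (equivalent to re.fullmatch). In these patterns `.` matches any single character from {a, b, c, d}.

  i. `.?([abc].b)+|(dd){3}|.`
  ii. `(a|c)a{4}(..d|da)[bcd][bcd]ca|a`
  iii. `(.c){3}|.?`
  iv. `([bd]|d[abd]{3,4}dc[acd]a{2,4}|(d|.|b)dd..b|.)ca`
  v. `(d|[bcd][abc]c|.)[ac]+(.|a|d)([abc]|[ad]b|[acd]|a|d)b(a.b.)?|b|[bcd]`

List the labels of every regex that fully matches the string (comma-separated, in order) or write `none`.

iv

i → no match
ii → no match
iii → no match
iv → match
v → no match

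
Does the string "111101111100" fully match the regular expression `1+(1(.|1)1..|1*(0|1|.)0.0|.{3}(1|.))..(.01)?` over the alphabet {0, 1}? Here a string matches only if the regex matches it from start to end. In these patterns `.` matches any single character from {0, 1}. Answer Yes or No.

No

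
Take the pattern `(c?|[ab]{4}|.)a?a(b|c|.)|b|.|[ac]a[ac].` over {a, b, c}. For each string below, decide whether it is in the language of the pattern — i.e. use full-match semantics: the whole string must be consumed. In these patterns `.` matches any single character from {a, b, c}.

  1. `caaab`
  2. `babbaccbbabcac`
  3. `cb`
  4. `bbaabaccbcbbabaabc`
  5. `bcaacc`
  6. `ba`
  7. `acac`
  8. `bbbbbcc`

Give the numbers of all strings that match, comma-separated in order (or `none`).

1 → no match
2 → no match
3 → no match
4 → no match
5 → no match
6 → no match
7 → no match
8 → no match

none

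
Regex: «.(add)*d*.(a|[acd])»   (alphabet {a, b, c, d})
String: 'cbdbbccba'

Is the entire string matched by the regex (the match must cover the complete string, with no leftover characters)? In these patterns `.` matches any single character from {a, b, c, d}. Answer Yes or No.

No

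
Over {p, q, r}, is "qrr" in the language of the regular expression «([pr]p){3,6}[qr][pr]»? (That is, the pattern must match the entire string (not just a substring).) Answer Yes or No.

No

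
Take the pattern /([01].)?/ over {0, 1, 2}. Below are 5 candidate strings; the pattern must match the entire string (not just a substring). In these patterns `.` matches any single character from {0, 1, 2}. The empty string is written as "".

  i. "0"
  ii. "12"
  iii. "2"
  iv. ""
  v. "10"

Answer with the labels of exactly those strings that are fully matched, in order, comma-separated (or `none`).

i → no match
ii → match
iii → no match
iv → match
v → match

ii, iv, v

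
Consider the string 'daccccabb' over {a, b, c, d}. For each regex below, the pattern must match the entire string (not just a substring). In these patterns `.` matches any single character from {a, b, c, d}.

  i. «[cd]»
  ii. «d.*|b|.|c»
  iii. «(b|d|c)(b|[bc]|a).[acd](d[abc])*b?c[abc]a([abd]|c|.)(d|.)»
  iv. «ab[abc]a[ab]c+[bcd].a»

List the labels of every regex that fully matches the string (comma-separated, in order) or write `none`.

i → no match
ii → match
iii → match
iv → no match — must start with 'ab'

ii, iii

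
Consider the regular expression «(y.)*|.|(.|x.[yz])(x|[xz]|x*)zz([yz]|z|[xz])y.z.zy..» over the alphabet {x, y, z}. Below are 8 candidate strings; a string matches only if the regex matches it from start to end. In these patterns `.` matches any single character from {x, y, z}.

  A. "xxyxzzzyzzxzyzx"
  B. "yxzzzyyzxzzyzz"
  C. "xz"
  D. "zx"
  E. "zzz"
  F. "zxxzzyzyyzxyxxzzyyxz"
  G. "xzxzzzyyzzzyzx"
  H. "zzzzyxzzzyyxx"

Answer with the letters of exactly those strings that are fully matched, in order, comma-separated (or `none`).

A → match
B → no match
C → no match
D → no match
E → no match
F → no match
G → no match
H → no match

A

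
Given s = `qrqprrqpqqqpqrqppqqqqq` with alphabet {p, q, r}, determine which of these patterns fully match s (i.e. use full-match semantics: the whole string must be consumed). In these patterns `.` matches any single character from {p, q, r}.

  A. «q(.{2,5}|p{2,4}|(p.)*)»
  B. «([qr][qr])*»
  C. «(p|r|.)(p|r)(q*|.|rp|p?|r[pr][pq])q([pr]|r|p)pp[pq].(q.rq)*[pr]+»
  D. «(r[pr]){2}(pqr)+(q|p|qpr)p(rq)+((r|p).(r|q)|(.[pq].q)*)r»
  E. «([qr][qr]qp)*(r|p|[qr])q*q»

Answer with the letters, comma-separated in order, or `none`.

E

A → no match
B → no match
C → no match
D → no match — must start with `r`
E → match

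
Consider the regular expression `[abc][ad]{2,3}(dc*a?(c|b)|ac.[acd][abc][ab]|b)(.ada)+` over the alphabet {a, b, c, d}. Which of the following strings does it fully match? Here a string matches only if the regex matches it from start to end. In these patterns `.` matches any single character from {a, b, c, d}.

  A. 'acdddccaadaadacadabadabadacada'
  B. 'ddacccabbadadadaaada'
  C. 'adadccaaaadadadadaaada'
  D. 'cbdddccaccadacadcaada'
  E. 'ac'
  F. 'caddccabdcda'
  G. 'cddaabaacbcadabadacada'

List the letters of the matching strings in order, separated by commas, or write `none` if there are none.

A → no match
B → no match
C → no match
D → no match
E → no match — must end with 'ada'
F → no match — must end with 'ada'
G → no match

none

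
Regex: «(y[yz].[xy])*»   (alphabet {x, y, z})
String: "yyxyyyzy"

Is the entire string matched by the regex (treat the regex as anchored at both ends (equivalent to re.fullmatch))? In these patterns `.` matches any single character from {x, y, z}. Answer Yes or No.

Yes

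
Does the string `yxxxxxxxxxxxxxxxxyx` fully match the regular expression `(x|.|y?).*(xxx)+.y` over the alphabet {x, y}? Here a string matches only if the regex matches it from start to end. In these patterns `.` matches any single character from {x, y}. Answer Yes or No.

No

Every match must end with `y`, but `yxxxxxxxxxxxxxxxxyx` does not.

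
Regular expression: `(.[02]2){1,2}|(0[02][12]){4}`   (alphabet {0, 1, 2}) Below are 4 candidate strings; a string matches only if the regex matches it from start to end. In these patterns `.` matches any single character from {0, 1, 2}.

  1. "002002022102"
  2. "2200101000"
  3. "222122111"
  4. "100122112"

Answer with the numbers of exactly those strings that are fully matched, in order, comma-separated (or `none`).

none

1 → no match
2 → no match
3 → no match
4 → no match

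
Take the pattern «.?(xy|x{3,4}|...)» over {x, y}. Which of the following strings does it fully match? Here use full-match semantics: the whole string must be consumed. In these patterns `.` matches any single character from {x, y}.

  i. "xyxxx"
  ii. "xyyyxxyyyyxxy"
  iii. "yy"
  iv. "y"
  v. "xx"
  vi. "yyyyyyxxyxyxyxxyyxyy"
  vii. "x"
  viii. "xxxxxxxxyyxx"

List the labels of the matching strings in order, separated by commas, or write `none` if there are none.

none

i → no match
ii → no match
iii → no match
iv → no match
v → no match
vi → no match
vii → no match
viii → no match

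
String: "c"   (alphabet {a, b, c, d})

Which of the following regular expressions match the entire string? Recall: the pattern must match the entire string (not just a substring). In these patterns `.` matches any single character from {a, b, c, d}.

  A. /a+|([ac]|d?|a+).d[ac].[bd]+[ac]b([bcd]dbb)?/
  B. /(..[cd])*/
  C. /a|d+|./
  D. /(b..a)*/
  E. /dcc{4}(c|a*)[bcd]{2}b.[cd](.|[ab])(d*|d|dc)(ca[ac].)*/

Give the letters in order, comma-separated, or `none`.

C

A → no match
B → no match
C → match
D → no match
E → no match — must start with "dcc"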